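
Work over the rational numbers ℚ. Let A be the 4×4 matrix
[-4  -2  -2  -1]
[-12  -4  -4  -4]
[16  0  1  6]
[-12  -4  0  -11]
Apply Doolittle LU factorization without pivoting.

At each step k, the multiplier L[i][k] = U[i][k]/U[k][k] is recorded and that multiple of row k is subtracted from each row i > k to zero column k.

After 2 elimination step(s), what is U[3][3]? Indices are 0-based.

U[3][3] = -7

k=0: U[0][0]=-4
  eliminate (1,0): mult=3, new row 1: (0, 2, 2, -1); set L[1][0]=3
  eliminate (2,0): mult=-4, new row 2: (0, -8, -7, 2); set L[2][0]=-4
  eliminate (3,0): mult=3, new row 3: (0, 2, 6, -8); set L[3][0]=3
k=1: U[1][1]=2
  eliminate (2,1): mult=-4, new row 2: (0, 0, 1, -2); set L[2][1]=-4
  eliminate (3,1): mult=1, new row 3: (0, 0, 4, -7); set L[3][1]=1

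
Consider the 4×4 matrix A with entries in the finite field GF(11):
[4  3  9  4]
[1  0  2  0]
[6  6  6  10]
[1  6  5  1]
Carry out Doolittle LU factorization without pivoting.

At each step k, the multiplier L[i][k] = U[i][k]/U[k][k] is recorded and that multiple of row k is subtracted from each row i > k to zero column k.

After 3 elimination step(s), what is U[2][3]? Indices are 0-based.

U[2][3] = 2

[col 0] pivot 4
  R1 -= 3*R0 → (0, 2, 8, 10)  (L[1][0] := 3)
  R2 -= 7*R0 → (0, 7, 9, 4)  (L[2][0] := 7)
  R3 -= 3*R0 → (0, 8, 0, 0)  (L[3][0] := 3)
[col 1] pivot 2
  R2 -= 9*R1 → (0, 0, 3, 2)  (L[2][1] := 9)
  R3 -= 4*R1 → (0, 0, 1, 4)  (L[3][1] := 4)
[col 2] pivot 3
  R3 -= 4*R2 → (0, 0, 0, 7)  (L[3][2] := 4)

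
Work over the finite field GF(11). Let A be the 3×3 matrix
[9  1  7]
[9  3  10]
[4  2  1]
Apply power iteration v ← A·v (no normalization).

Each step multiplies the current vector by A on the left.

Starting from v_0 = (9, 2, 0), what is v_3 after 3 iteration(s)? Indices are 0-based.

v_0 = (9, 2, 0).
v_1 = A·v_0 = (6, 10, 7).
v_2 = A·v_1 = (3, 0, 7).
v_3 = A·v_2 = (10, 9, 8).

v_3 = (10, 9, 8)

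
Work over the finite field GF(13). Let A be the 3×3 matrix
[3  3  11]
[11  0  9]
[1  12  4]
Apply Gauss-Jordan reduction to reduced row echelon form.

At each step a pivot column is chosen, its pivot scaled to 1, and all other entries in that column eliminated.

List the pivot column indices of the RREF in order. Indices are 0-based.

pivot columns: 0, 1, 2

step 1: normalize row 0 (÷3) = (1, 1, 8)
  row 1: subtract 11×row0 = (0, 2, 12)
  row 2: subtract 1×row0 = (0, 11, 9)
step 2: normalize row 1 (÷2) = (0, 1, 6)
  row 0: subtract 1×row1 = (1, 0, 2)
  row 2: subtract 11×row1 = (0, 0, 8)
step 3: normalize row 2 (÷8) = (0, 0, 1)
  row 0: subtract 2×row2 = (1, 0, 0)
  row 1: subtract 6×row2 = (0, 1, 0)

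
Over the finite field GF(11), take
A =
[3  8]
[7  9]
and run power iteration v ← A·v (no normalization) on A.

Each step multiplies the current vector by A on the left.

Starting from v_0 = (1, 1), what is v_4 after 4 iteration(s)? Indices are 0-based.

v_4 = (1, 10)

v_0 = (1, 1).
v_1 = A·v_0 = (0, 5).
v_2 = A·v_1 = (7, 1).
v_3 = A·v_2 = (7, 3).
v_4 = A·v_3 = (1, 10).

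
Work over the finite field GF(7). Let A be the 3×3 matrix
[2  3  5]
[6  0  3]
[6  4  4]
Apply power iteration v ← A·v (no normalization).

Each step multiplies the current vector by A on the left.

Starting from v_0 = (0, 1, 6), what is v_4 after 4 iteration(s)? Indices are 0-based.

v_4 = (1, 6, 3)

v_0 = (0, 1, 6).
v_1 = A·v_0 = (5, 4, 0).
v_2 = A·v_1 = (1, 2, 4).
v_3 = A·v_2 = (0, 4, 2).
v_4 = A·v_3 = (1, 6, 3).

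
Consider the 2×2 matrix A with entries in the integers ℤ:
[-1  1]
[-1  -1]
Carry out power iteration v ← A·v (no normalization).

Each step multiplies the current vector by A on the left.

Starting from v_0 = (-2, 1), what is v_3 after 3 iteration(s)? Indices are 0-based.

v_0 = (-2, 1).
v_1 = A·v_0 = (3, 1).
v_2 = A·v_1 = (-2, -4).
v_3 = A·v_2 = (-2, 6).

v_3 = (-2, 6)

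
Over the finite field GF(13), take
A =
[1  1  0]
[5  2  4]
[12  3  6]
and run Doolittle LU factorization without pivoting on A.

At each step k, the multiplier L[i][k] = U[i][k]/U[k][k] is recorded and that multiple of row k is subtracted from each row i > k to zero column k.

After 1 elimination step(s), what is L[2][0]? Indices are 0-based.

L[2][0] = 12

[col 0] pivot 1
  R1 -= 5*R0 → (0, 10, 4)  (L[1][0] := 5)
  R2 -= 12*R0 → (0, 4, 6)  (L[2][0] := 12)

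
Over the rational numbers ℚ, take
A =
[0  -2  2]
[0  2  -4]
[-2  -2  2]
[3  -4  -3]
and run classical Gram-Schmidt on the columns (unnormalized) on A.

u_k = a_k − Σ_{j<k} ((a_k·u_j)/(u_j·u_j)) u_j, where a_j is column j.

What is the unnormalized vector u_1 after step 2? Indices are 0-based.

Step 1: u_0 = a_0 = (0, 0, -2, 3).
Step 2: u_1 = a_1 − (-8/13)·u_0 = (-2, 2, -42/13, -28/13).

u_1 = (-2, 2, -42/13, -28/13)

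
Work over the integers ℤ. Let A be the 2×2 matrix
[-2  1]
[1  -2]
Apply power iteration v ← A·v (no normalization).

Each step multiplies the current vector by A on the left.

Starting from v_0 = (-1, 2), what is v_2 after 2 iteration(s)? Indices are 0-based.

v_0 = (-1, 2).
v_1 = A·v_0 = (4, -5).
v_2 = A·v_1 = (-13, 14).

v_2 = (-13, 14)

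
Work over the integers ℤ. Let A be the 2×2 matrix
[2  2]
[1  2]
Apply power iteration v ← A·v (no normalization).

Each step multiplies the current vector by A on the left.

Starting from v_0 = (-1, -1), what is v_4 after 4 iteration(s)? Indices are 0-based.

v_4 = (-164, -116)

v_0 = (-1, -1).
v_1 = A·v_0 = (-4, -3).
v_2 = A·v_1 = (-14, -10).
v_3 = A·v_2 = (-48, -34).
v_4 = A·v_3 = (-164, -116).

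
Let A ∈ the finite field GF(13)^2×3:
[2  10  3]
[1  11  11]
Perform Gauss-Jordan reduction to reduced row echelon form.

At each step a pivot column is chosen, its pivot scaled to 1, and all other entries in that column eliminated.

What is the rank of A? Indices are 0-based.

[1] R0 /= 2  ⇒  (1, 5, 8)
     R1 -= 1·R0  ⇒  (0, 6, 3)
[2] R1 /= 6  ⇒  (0, 1, 7)
     R0 -= 5·R1  ⇒  (1, 0, 12)

rank = 2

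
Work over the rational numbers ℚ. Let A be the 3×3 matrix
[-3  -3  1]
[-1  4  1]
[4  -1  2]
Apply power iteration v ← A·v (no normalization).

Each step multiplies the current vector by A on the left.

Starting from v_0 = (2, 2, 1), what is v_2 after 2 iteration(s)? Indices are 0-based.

v_2 = (20, 47, -35)

v_0 = (2, 2, 1).
v_1 = A·v_0 = (-11, 7, 8).
v_2 = A·v_1 = (20, 47, -35).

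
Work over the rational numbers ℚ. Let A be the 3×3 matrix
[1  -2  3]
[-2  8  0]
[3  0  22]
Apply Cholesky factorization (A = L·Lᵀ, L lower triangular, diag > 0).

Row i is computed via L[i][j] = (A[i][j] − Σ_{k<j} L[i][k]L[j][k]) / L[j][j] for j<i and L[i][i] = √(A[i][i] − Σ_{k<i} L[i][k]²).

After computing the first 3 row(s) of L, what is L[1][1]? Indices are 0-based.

L[1][1] = 2

Step 1: L[0][0] = √(1) = 1.
  L[1][0] = (-2) / L[0][0] = -2.
Step 2: L[1][1] = √(4) = 2.
  L[2][0] = (3) / L[0][0] = 3.
  L[2][1] = (6) / L[1][1] = 3.
Step 3: L[2][2] = √(4) = 2.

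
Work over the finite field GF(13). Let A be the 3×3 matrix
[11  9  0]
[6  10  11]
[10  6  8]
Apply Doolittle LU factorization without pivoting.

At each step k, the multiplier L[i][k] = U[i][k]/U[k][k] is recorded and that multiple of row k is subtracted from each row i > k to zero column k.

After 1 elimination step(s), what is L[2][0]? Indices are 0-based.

Step 1: pivot at (0,0) is 11.
  row1 ← row1 − (10)·row0  ⇒  L[1][0]=10, U row1=(0, 11, 11)
  row2 ← row2 − (8)·row0  ⇒  L[2][0]=8, U row2=(0, 12, 8)

L[2][0] = 8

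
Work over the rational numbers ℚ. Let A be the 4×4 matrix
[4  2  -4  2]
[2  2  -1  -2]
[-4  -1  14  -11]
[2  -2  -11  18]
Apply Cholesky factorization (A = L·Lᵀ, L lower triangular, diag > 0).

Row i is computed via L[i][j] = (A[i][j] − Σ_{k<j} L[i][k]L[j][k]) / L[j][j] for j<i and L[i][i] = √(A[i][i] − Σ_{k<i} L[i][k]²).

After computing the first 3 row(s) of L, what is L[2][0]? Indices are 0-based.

Step 1: L[0][0] = √(4) = 2.
  L[1][0] = (2) / L[0][0] = 1.
Step 2: L[1][1] = √(1) = 1.
  L[2][0] = (-4) / L[0][0] = -2.
  L[2][1] = (1) / L[1][1] = 1.
Step 3: L[2][2] = √(9) = 3.

L[2][0] = -2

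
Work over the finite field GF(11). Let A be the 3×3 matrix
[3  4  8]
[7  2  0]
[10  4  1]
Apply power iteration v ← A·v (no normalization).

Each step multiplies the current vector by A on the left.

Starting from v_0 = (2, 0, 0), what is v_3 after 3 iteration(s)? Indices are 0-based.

v_3 = (2, 7, 6)

v_0 = (2, 0, 0).
v_1 = A·v_0 = (6, 3, 9).
v_2 = A·v_1 = (3, 4, 4).
v_3 = A·v_2 = (2, 7, 6).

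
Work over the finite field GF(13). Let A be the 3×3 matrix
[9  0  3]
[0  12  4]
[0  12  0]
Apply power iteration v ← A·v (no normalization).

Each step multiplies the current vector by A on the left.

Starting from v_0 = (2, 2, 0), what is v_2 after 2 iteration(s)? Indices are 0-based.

v_2 = (0, 7, 2)

v_0 = (2, 2, 0).
v_1 = A·v_0 = (5, 11, 11).
v_2 = A·v_1 = (0, 7, 2).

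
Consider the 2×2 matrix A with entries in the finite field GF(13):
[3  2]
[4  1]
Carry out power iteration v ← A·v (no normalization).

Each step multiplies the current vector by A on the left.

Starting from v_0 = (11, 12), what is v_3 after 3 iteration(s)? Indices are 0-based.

v_0 = (11, 12).
v_1 = A·v_0 = (5, 4).
v_2 = A·v_1 = (10, 11).
v_3 = A·v_2 = (0, 12).

v_3 = (0, 12)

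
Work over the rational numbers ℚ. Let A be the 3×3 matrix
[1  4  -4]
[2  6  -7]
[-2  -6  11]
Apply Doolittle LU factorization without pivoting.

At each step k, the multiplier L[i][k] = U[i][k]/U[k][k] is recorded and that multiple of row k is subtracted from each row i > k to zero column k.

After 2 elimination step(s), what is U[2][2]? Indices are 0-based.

U[2][2] = 4

k=0: U[0][0]=1
  eliminate (1,0): mult=2, new row 1: (0, -2, 1); set L[1][0]=2
  eliminate (2,0): mult=-2, new row 2: (0, 2, 3); set L[2][0]=-2
k=1: U[1][1]=-2
  eliminate (2,1): mult=-1, new row 2: (0, 0, 4); set L[2][1]=-1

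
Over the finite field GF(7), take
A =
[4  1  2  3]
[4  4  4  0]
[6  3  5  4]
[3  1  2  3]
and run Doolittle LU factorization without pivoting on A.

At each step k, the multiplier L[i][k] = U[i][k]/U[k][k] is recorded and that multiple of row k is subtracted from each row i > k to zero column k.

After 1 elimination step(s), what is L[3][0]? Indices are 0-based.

L[3][0] = 6

[col 0] pivot 4
  R1 -= 1*R0 → (0, 3, 2, 4)  (L[1][0] := 1)
  R2 -= 5*R0 → (0, 5, 2, 3)  (L[2][0] := 5)
  R3 -= 6*R0 → (0, 2, 4, 6)  (L[3][0] := 6)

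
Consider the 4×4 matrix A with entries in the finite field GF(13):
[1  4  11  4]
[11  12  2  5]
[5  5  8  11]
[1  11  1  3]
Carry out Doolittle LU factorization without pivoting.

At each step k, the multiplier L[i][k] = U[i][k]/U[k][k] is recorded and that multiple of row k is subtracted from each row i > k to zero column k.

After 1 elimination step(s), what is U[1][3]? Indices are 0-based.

Step 1: pivot at (0,0) is 1.
  row1 ← row1 − (11)·row0  ⇒  L[1][0]=11, U row1=(0, 7, 11, 0)
  row2 ← row2 − (5)·row0  ⇒  L[2][0]=5, U row2=(0, 11, 5, 4)
  row3 ← row3 − (1)·row0  ⇒  L[3][0]=1, U row3=(0, 7, 3, 12)

U[1][3] = 0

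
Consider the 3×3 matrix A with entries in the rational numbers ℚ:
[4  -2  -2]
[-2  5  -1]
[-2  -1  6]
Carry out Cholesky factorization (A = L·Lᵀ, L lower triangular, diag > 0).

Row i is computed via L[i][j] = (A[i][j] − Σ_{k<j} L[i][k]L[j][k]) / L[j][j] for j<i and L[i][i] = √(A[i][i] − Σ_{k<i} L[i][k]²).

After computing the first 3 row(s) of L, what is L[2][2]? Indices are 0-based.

L[2][2] = 2

Step 1: L[0][0] = √(4) = 2.
  L[1][0] = (-2) / L[0][0] = -1.
Step 2: L[1][1] = √(4) = 2.
  L[2][0] = (-2) / L[0][0] = -1.
  L[2][1] = (-2) / L[1][1] = -1.
Step 3: L[2][2] = √(4) = 2.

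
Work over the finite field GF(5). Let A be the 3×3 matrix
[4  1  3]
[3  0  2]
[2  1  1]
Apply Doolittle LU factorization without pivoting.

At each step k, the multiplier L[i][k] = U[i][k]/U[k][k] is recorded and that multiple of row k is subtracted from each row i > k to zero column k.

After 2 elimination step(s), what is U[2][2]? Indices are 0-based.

U[2][2] = 1

Step 1: pivot at (0,0) is 4.
  row1 ← row1 − (2)·row0  ⇒  L[1][0]=2, U row1=(0, 3, 1)
  row2 ← row2 − (3)·row0  ⇒  L[2][0]=3, U row2=(0, 3, 2)
Step 2: pivot at (1,1) is 3.
  row2 ← row2 − (1)·row1  ⇒  L[2][1]=1, U row2=(0, 0, 1)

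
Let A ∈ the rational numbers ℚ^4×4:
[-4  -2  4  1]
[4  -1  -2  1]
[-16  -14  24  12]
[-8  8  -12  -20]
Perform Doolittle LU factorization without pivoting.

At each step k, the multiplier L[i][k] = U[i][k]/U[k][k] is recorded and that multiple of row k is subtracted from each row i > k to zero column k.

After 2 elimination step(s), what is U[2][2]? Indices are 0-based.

U[2][2] = 4

k=0: U[0][0]=-4
  eliminate (1,0): mult=-1, new row 1: (0, -3, 2, 2); set L[1][0]=-1
  eliminate (2,0): mult=4, new row 2: (0, -6, 8, 8); set L[2][0]=4
  eliminate (3,0): mult=2, new row 3: (0, 12, -20, -22); set L[3][0]=2
k=1: U[1][1]=-3
  eliminate (2,1): mult=2, new row 2: (0, 0, 4, 4); set L[2][1]=2
  eliminate (3,1): mult=-4, new row 3: (0, 0, -12, -14); set L[3][1]=-4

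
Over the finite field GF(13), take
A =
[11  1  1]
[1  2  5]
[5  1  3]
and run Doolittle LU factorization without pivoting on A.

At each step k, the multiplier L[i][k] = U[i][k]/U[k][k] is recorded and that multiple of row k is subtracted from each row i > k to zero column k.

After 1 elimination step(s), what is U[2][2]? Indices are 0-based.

U[2][2] = 12

Step 1: pivot at (0,0) is 11.
  row1 ← row1 − (6)·row0  ⇒  L[1][0]=6, U row1=(0, 9, 12)
  row2 ← row2 − (4)·row0  ⇒  L[2][0]=4, U row2=(0, 10, 12)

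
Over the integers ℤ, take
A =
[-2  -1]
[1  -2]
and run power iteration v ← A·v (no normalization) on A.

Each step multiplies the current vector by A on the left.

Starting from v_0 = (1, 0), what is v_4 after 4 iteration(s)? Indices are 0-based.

v_0 = (1, 0).
v_1 = A·v_0 = (-2, 1).
v_2 = A·v_1 = (3, -4).
v_3 = A·v_2 = (-2, 11).
v_4 = A·v_3 = (-7, -24).

v_4 = (-7, -24)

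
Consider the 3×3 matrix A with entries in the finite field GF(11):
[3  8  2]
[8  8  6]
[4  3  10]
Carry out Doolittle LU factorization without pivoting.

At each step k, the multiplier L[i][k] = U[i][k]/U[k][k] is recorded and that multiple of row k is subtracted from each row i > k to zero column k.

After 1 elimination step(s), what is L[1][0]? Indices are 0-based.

Step 1: pivot at (0,0) is 3.
  row1 ← row1 − (10)·row0  ⇒  L[1][0]=10, U row1=(0, 5, 8)
  row2 ← row2 − (5)·row0  ⇒  L[2][0]=5, U row2=(0, 7, 0)

L[1][0] = 10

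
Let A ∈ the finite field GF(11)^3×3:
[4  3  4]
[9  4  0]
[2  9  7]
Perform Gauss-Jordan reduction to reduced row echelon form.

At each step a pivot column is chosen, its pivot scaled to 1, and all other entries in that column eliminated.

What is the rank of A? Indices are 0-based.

pivot(0,0)=4: scale R0 → (1, 9, 1)
  clear (1,0): R1 −= (9)R0 → (0, 0, 2)
  clear (2,0): R2 −= (2)R0 → (0, 2, 5)
pivot(1,1): swap R1↔R2
pivot(1,1)=2: scale R1 → (0, 1, 8)
  clear (0,1): R0 −= (9)R1 → (1, 0, 6)
pivot(2,2)=2: scale R2 → (0, 0, 1)
  clear (0,2): R0 −= (6)R2 → (1, 0, 0)
  clear (1,2): R1 −= (8)R2 → (0, 1, 0)

rank = 3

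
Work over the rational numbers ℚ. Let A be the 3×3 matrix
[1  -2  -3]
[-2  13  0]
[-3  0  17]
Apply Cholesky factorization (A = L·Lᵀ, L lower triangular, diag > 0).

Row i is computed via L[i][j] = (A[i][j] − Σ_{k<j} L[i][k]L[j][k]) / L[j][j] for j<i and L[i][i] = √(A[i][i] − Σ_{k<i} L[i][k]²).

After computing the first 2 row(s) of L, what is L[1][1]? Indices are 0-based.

L[1][1] = 3

Step 1: L[0][0] = √(1) = 1.
  L[1][0] = (-2) / L[0][0] = -2.
Step 2: L[1][1] = √(9) = 3.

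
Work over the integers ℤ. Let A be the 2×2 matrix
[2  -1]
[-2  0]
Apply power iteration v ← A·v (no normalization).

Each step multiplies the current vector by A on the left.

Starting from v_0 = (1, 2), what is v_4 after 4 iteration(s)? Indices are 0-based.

v_4 = (12, -8)

v_0 = (1, 2).
v_1 = A·v_0 = (0, -2).
v_2 = A·v_1 = (2, 0).
v_3 = A·v_2 = (4, -4).
v_4 = A·v_3 = (12, -8).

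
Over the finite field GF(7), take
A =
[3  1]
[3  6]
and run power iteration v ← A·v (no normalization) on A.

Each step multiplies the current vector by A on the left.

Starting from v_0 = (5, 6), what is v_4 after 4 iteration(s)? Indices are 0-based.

v_0 = (5, 6).
v_1 = A·v_0 = (0, 2).
v_2 = A·v_1 = (2, 5).
v_3 = A·v_2 = (4, 1).
v_4 = A·v_3 = (6, 4).

v_4 = (6, 4)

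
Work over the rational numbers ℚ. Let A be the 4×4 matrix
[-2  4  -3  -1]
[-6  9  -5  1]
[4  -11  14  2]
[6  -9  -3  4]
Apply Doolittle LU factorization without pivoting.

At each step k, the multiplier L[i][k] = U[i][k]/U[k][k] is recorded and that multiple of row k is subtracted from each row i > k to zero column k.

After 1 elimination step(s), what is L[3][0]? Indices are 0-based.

L[3][0] = -3

k=0: U[0][0]=-2
  eliminate (1,0): mult=3, new row 1: (0, -3, 4, 4); set L[1][0]=3
  eliminate (2,0): mult=-2, new row 2: (0, -3, 8, 0); set L[2][0]=-2
  eliminate (3,0): mult=-3, new row 3: (0, 3, -12, 1); set L[3][0]=-3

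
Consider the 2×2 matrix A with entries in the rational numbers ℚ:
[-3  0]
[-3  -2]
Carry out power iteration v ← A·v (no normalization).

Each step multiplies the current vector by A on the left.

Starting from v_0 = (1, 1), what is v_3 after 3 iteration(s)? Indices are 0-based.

v_0 = (1, 1).
v_1 = A·v_0 = (-3, -5).
v_2 = A·v_1 = (9, 19).
v_3 = A·v_2 = (-27, -65).

v_3 = (-27, -65)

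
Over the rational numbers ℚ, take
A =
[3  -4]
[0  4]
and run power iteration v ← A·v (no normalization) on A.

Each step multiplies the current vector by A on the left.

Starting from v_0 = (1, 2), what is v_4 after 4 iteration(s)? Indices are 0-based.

v_4 = (-1319, 512)

v_0 = (1, 2).
v_1 = A·v_0 = (-5, 8).
v_2 = A·v_1 = (-47, 32).
v_3 = A·v_2 = (-269, 128).
v_4 = A·v_3 = (-1319, 512).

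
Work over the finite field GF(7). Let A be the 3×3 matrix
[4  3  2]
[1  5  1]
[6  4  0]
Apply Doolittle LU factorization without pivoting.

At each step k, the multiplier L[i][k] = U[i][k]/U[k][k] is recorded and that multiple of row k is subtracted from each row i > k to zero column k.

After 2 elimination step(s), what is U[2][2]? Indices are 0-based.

k=0: U[0][0]=4
  eliminate (1,0): mult=2, new row 1: (0, 6, 4); set L[1][0]=2
  eliminate (2,0): mult=5, new row 2: (0, 3, 4); set L[2][0]=5
k=1: U[1][1]=6
  eliminate (2,1): mult=4, new row 2: (0, 0, 2); set L[2][1]=4

U[2][2] = 2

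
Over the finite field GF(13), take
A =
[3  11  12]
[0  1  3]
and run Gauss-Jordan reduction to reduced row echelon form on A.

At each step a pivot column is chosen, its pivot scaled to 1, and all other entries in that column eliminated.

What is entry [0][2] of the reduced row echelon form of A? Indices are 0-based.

pivot(0,0)=3: scale R0 → (1, 8, 4)
pivot(1,1)=1: scale R1 → (0, 1, 3)
  clear (0,1): R0 −= (8)R1 → (1, 0, 6)

M[0][2] = 6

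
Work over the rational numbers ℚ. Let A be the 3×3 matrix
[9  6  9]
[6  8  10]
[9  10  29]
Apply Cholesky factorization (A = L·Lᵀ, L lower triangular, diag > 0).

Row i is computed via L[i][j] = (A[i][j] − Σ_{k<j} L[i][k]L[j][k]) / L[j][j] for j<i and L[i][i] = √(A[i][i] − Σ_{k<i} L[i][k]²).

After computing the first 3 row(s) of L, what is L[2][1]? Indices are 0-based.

L[2][1] = 2

Step 1: L[0][0] = √(9) = 3.
  L[1][0] = (6) / L[0][0] = 2.
Step 2: L[1][1] = √(4) = 2.
  L[2][0] = (9) / L[0][0] = 3.
  L[2][1] = (4) / L[1][1] = 2.
Step 3: L[2][2] = √(16) = 4.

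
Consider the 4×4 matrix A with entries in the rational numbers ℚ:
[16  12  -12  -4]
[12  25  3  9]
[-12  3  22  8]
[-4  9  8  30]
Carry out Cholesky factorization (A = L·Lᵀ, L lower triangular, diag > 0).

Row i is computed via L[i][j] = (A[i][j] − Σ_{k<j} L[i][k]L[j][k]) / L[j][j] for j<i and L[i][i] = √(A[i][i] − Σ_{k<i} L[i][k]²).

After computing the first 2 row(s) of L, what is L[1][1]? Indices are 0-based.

Step 1: L[0][0] = √(16) = 4.
  L[1][0] = (12) / L[0][0] = 3.
Step 2: L[1][1] = √(16) = 4.

L[1][1] = 4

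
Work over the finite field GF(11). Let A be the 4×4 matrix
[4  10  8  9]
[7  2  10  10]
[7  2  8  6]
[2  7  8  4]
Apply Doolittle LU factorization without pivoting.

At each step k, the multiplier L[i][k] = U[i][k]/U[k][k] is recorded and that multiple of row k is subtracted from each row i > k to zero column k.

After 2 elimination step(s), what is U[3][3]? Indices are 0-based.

U[3][3] = 0

k=0: U[0][0]=4
  eliminate (1,0): mult=10, new row 1: (0, 1, 7, 8); set L[1][0]=10
  eliminate (2,0): mult=10, new row 2: (0, 1, 5, 4); set L[2][0]=10
  eliminate (3,0): mult=6, new row 3: (0, 2, 4, 5); set L[3][0]=6
k=1: U[1][1]=1
  eliminate (2,1): mult=1, new row 2: (0, 0, 9, 7); set L[2][1]=1
  eliminate (3,1): mult=2, new row 3: (0, 0, 1, 0); set L[3][1]=2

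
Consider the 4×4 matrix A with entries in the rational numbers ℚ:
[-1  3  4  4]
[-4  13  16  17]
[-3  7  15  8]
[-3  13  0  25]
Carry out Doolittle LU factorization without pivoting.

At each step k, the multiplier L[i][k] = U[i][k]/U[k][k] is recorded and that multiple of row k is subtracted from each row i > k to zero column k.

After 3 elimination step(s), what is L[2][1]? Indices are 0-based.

L[2][1] = -2

Step 1: pivot at (0,0) is -1.
  row1 ← row1 − (4)·row0  ⇒  L[1][0]=4, U row1=(0, 1, 0, 1)
  row2 ← row2 − (3)·row0  ⇒  L[2][0]=3, U row2=(0, -2, 3, -4)
  row3 ← row3 − (3)·row0  ⇒  L[3][0]=3, U row3=(0, 4, -12, 13)
Step 2: pivot at (1,1) is 1.
  row2 ← row2 − (-2)·row1  ⇒  L[2][1]=-2, U row2=(0, 0, 3, -2)
  row3 ← row3 − (4)·row1  ⇒  L[3][1]=4, U row3=(0, 0, -12, 9)
Step 3: pivot at (2,2) is 3.
  row3 ← row3 − (-4)·row2  ⇒  L[3][2]=-4, U row3=(0, 0, 0, 1)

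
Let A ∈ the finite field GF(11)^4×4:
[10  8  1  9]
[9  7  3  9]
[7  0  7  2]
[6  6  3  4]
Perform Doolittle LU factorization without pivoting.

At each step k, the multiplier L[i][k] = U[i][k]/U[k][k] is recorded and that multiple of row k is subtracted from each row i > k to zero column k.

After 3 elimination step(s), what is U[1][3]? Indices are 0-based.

[col 0] pivot 10
  R1 -= 2*R0 → (0, 2, 1, 2)  (L[1][0] := 2)
  R2 -= 4*R0 → (0, 1, 3, 10)  (L[2][0] := 4)
  R3 -= 5*R0 → (0, 10, 9, 3)  (L[3][0] := 5)
[col 1] pivot 2
  R2 -= 6*R1 → (0, 0, 8, 9)  (L[2][1] := 6)
  R3 -= 5*R1 → (0, 0, 4, 4)  (L[3][1] := 5)
[col 2] pivot 8
  R3 -= 6*R2 → (0, 0, 0, 5)  (L[3][2] := 6)

U[1][3] = 2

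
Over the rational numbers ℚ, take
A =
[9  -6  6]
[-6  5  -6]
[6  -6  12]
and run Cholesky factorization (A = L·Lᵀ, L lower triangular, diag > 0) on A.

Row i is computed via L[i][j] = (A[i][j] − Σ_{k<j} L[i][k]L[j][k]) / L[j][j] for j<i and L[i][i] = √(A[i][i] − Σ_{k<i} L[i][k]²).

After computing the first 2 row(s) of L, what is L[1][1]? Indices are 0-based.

L[1][1] = 1

Step 1: L[0][0] = √(9) = 3.
  L[1][0] = (-6) / L[0][0] = -2.
Step 2: L[1][1] = √(1) = 1.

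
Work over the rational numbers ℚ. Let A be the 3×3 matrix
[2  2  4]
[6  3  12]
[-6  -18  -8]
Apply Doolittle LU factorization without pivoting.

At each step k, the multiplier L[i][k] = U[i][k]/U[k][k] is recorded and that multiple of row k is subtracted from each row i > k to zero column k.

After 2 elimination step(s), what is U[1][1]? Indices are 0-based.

k=0: U[0][0]=2
  eliminate (1,0): mult=3, new row 1: (0, -3, 0); set L[1][0]=3
  eliminate (2,0): mult=-3, new row 2: (0, -12, 4); set L[2][0]=-3
k=1: U[1][1]=-3
  eliminate (2,1): mult=4, new row 2: (0, 0, 4); set L[2][1]=4

U[1][1] = -3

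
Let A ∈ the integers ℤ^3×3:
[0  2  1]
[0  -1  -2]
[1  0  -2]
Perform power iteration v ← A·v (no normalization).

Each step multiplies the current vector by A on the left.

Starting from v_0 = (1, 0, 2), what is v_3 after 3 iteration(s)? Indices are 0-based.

v_3 = (28, -26, -27)

v_0 = (1, 0, 2).
v_1 = A·v_0 = (2, -4, -3).
v_2 = A·v_1 = (-11, 10, 8).
v_3 = A·v_2 = (28, -26, -27).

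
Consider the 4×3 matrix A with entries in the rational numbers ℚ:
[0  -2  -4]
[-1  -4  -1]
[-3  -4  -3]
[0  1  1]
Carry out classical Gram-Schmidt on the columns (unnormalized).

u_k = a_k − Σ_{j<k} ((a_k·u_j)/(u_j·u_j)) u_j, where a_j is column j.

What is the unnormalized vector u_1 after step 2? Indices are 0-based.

u_1 = (-2, -12/5, 4/5, 1)

Step 1: u_0 = a_0 = (0, -1, -3, 0).
Step 2: u_1 = a_1 − (8/5)·u_0 = (-2, -12/5, 4/5, 1).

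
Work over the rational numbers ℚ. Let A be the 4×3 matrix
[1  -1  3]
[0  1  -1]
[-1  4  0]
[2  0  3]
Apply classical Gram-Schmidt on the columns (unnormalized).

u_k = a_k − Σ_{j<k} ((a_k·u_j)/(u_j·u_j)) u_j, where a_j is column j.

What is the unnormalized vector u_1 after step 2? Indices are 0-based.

Step 1: u_0 = a_0 = (1, 0, -1, 2).
Step 2: u_1 = a_1 − (-5/6)·u_0 = (-1/6, 1, 19/6, 5/3).

u_1 = (-1/6, 1, 19/6, 5/3)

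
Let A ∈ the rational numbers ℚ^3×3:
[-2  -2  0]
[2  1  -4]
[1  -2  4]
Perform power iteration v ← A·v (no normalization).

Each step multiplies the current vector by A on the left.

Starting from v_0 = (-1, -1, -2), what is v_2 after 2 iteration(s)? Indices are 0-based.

v_2 = (-18, 41, -34)

v_0 = (-1, -1, -2).
v_1 = A·v_0 = (4, 5, -7).
v_2 = A·v_1 = (-18, 41, -34).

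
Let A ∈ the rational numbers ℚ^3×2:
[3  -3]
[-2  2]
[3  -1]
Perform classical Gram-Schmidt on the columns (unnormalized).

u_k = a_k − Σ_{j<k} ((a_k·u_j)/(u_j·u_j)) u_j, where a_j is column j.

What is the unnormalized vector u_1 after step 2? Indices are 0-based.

u_1 = (-9/11, 6/11, 13/11)

Step 1: u_0 = a_0 = (3, -2, 3).
Step 2: u_1 = a_1 − (-8/11)·u_0 = (-9/11, 6/11, 13/11).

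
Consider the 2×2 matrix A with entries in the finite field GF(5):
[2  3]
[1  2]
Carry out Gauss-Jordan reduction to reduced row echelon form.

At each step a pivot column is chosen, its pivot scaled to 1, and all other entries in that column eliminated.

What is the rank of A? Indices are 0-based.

step 1: normalize row 0 (÷2) = (1, 4)
  row 1: subtract 1×row0 = (0, 3)
step 2: normalize row 1 (÷3) = (0, 1)
  row 0: subtract 4×row1 = (1, 0)

rank = 2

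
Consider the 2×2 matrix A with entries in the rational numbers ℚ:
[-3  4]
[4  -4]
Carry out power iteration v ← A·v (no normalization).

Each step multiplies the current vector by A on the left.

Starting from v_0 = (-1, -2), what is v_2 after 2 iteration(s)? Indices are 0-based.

v_2 = (31, -36)

v_0 = (-1, -2).
v_1 = A·v_0 = (-5, 4).
v_2 = A·v_1 = (31, -36).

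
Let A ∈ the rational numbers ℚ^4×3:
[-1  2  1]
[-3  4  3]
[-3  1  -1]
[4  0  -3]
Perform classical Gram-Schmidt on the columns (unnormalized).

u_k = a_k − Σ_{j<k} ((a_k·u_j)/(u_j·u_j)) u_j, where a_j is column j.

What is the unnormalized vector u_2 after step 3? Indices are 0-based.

u_2 = (2/223, 138/223, -556/223, -313/223)

Step 1: u_0 = a_0 = (-1, -3, -3, 4).
Step 2: u_1 = a_1 − (-17/35)·u_0 = (53/35, 89/35, -16/35, 68/35).
Step 3: u_2 = a_2 − (-19/35)·u_0 − (66/223)·u_1 = (2/223, 138/223, -556/223, -313/223).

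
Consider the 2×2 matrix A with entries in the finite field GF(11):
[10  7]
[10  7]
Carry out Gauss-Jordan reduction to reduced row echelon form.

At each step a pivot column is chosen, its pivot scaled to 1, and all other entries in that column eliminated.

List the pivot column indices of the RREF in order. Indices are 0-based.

step 1: normalize row 0 (÷10) = (1, 4)
  row 1: subtract 10×row0 = (0, 0)
skip col 1 (zero from row 1)

pivot columns: 0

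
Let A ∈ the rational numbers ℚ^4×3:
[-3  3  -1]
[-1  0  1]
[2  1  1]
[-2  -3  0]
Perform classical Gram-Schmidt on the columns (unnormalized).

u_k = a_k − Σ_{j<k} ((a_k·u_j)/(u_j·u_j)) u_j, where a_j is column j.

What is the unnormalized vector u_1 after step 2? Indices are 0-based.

Step 1: u_0 = a_0 = (-3, -1, 2, -2).
Step 2: u_1 = a_1 − (-1/18)·u_0 = (17/6, -1/18, 10/9, -28/9).

u_1 = (17/6, -1/18, 10/9, -28/9)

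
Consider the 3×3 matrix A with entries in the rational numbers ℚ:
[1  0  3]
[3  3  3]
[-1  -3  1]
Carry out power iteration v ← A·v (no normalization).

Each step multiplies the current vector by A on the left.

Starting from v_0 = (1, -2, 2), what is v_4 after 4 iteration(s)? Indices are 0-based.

v_4 = (-569, 63, -821)

v_0 = (1, -2, 2).
v_1 = A·v_0 = (7, 3, 7).
v_2 = A·v_1 = (28, 51, -9).
v_3 = A·v_2 = (1, 210, -190).
v_4 = A·v_3 = (-569, 63, -821).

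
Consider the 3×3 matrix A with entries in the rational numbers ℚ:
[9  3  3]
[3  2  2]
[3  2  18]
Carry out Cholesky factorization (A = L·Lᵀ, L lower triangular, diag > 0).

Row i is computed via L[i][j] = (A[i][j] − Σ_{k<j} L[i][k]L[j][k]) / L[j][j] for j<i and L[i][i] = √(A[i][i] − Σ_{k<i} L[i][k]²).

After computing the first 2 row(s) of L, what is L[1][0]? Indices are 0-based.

Step 1: L[0][0] = √(9) = 3.
  L[1][0] = (3) / L[0][0] = 1.
Step 2: L[1][1] = √(1) = 1.

L[1][0] = 1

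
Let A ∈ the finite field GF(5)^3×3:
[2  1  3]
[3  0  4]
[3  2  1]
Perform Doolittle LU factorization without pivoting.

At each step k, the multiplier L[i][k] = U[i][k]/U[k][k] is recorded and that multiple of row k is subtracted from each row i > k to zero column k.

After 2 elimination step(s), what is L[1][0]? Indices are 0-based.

L[1][0] = 4

[col 0] pivot 2
  R1 -= 4*R0 → (0, 1, 2)  (L[1][0] := 4)
  R2 -= 4*R0 → (0, 3, 4)  (L[2][0] := 4)
[col 1] pivot 1
  R2 -= 3*R1 → (0, 0, 3)  (L[2][1] := 3)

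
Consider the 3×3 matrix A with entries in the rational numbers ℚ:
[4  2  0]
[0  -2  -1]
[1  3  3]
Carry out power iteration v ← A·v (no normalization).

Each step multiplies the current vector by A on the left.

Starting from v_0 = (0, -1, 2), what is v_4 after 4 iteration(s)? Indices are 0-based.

v_0 = (0, -1, 2).
v_1 = A·v_0 = (-2, 0, 3).
v_2 = A·v_1 = (-8, -3, 7).
v_3 = A·v_2 = (-38, -1, 4).
v_4 = A·v_3 = (-154, -2, -29).

v_4 = (-154, -2, -29)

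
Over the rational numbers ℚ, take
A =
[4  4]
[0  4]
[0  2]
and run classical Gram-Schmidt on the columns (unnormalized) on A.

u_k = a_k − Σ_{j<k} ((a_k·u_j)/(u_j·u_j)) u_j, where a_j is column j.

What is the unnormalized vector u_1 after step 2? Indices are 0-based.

u_1 = (0, 4, 2)

Step 1: u_0 = a_0 = (4, 0, 0).
Step 2: u_1 = a_1 − (1)·u_0 = (0, 4, 2).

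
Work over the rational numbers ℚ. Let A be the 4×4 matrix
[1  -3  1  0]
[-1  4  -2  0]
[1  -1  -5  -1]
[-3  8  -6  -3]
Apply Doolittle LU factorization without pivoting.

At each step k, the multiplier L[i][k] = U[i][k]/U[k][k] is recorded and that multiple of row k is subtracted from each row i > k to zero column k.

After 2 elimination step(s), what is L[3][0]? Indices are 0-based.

L[3][0] = -3

Step 1: pivot at (0,0) is 1.
  row1 ← row1 − (-1)·row0  ⇒  L[1][0]=-1, U row1=(0, 1, -1, 0)
  row2 ← row2 − (1)·row0  ⇒  L[2][0]=1, U row2=(0, 2, -6, -1)
  row3 ← row3 − (-3)·row0  ⇒  L[3][0]=-3, U row3=(0, -1, -3, -3)
Step 2: pivot at (1,1) is 1.
  row2 ← row2 − (2)·row1  ⇒  L[2][1]=2, U row2=(0, 0, -4, -1)
  row3 ← row3 − (-1)·row1  ⇒  L[3][1]=-1, U row3=(0, 0, -4, -3)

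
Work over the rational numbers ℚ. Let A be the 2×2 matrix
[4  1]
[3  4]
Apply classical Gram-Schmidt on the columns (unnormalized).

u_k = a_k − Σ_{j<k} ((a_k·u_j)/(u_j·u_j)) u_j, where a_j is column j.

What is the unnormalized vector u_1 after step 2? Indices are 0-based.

u_1 = (-39/25, 52/25)

Step 1: u_0 = a_0 = (4, 3).
Step 2: u_1 = a_1 − (16/25)·u_0 = (-39/25, 52/25).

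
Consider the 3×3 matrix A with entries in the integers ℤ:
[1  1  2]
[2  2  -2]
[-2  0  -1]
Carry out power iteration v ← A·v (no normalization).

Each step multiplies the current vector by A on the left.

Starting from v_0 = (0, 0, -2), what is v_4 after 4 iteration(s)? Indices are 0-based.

v_0 = (0, 0, -2).
v_1 = A·v_0 = (-4, 4, 2).
v_2 = A·v_1 = (4, -4, 6).
v_3 = A·v_2 = (12, -12, -14).
v_4 = A·v_3 = (-28, 28, -10).

v_4 = (-28, 28, -10)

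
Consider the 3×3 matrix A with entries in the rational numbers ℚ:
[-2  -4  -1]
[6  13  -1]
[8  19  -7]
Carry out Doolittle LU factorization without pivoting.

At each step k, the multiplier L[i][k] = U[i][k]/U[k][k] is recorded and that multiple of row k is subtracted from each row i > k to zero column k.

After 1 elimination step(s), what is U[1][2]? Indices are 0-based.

U[1][2] = -4

k=0: U[0][0]=-2
  eliminate (1,0): mult=-3, new row 1: (0, 1, -4); set L[1][0]=-3
  eliminate (2,0): mult=-4, new row 2: (0, 3, -11); set L[2][0]=-4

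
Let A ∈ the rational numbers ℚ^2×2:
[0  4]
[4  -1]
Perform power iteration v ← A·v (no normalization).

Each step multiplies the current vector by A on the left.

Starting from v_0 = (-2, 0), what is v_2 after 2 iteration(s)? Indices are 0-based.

v_0 = (-2, 0).
v_1 = A·v_0 = (0, -8).
v_2 = A·v_1 = (-32, 8).

v_2 = (-32, 8)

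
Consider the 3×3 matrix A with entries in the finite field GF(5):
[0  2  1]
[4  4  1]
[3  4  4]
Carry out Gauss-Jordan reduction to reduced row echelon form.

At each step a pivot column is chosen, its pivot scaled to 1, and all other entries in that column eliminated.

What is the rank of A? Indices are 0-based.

step 1: exchange rows 0,1
step 1: normalize row 0 (÷4) = (1, 1, 4)
  row 2: subtract 3×row0 = (0, 1, 2)
step 2: normalize row 1 (÷2) = (0, 1, 3)
  row 0: subtract 1×row1 = (1, 0, 1)
  row 2: subtract 1×row1 = (0, 0, 4)
step 3: normalize row 2 (÷4) = (0, 0, 1)
  row 0: subtract 1×row2 = (1, 0, 0)
  row 1: subtract 3×row2 = (0, 1, 0)

rank = 3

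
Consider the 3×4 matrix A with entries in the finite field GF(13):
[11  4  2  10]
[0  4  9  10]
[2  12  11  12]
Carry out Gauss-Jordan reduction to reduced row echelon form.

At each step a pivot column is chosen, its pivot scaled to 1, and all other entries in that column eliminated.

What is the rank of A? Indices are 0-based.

rank = 3

[1] R0 /= 11  ⇒  (1, 11, 12, 8)
     R2 -= 2·R0  ⇒  (0, 3, 0, 9)
[2] R1 /= 4  ⇒  (0, 1, 12, 9)
     R0 -= 11·R1  ⇒  (1, 0, 10, 0)
     R2 -= 3·R1  ⇒  (0, 0, 3, 8)
[3] R2 /= 3  ⇒  (0, 0, 1, 7)
     R0 -= 10·R2  ⇒  (1, 0, 0, 8)
     R1 -= 12·R2  ⇒  (0, 1, 0, 3)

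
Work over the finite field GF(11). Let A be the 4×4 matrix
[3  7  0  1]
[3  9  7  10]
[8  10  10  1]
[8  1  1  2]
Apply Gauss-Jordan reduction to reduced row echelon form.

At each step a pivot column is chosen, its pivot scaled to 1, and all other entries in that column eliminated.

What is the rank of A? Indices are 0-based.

rank = 4

pivot(0,0)=3: scale R0 → (1, 6, 0, 4)
  clear (1,0): R1 −= (3)R0 → (0, 2, 7, 9)
  clear (2,0): R2 −= (8)R0 → (0, 6, 10, 2)
  clear (3,0): R3 −= (8)R0 → (0, 8, 1, 3)
pivot(1,1)=2: scale R1 → (0, 1, 9, 10)
  clear (0,1): R0 −= (6)R1 → (1, 0, 1, 10)
  clear (2,1): R2 −= (6)R1 → (0, 0, 0, 8)
  clear (3,1): R3 −= (8)R1 → (0, 0, 6, 0)
pivot(2,2): swap R2↔R3
pivot(2,2)=6: scale R2 → (0, 0, 1, 0)
  clear (0,2): R0 −= (1)R2 → (1, 0, 0, 10)
  clear (1,2): R1 −= (9)R2 → (0, 1, 0, 10)
pivot(3,3)=8: scale R3 → (0, 0, 0, 1)
  clear (0,3): R0 −= (10)R3 → (1, 0, 0, 0)
  clear (1,3): R1 −= (10)R3 → (0, 1, 0, 0)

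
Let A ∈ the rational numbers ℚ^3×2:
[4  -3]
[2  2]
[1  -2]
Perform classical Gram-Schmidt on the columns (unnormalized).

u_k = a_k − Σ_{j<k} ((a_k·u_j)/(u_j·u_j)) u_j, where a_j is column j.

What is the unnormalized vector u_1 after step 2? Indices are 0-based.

u_1 = (-23/21, 62/21, -32/21)

Step 1: u_0 = a_0 = (4, 2, 1).
Step 2: u_1 = a_1 − (-10/21)·u_0 = (-23/21, 62/21, -32/21).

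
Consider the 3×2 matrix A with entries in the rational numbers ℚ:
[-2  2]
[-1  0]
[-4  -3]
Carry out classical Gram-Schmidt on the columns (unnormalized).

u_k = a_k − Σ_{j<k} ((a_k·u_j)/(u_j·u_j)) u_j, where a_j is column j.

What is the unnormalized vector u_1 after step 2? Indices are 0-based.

u_1 = (58/21, 8/21, -31/21)

Step 1: u_0 = a_0 = (-2, -1, -4).
Step 2: u_1 = a_1 − (8/21)·u_0 = (58/21, 8/21, -31/21).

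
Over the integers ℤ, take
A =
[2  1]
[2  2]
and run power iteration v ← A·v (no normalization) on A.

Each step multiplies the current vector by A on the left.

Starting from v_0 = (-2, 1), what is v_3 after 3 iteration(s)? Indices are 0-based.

v_3 = (-26, -36)

v_0 = (-2, 1).
v_1 = A·v_0 = (-3, -2).
v_2 = A·v_1 = (-8, -10).
v_3 = A·v_2 = (-26, -36).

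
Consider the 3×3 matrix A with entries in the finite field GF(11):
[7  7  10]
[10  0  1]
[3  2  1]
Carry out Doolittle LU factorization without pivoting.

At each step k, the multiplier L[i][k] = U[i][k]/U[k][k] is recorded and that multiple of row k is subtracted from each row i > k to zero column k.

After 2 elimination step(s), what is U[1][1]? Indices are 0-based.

k=0: U[0][0]=7
  eliminate (1,0): mult=3, new row 1: (0, 1, 4); set L[1][0]=3
  eliminate (2,0): mult=2, new row 2: (0, 10, 3); set L[2][0]=2
k=1: U[1][1]=1
  eliminate (2,1): mult=10, new row 2: (0, 0, 7); set L[2][1]=10

U[1][1] = 1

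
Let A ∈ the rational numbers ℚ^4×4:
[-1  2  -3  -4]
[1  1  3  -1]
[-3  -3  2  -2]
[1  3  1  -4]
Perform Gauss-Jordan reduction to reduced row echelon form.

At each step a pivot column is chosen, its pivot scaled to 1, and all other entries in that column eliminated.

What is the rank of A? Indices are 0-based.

rank = 4

[1] R0 /= -1  ⇒  (1, -2, 3, 4)
     R1 -= 1·R0  ⇒  (0, 3, 0, -5)
     R2 -= -3·R0  ⇒  (0, -9, 11, 10)
     R3 -= 1·R0  ⇒  (0, 5, -2, -8)
[2] R1 /= 3  ⇒  (0, 1, 0, -5/3)
     R0 -= -2·R1  ⇒  (1, 0, 3, 2/3)
     R2 -= -9·R1  ⇒  (0, 0, 11, -5)
     R3 -= 5·R1  ⇒  (0, 0, -2, 1/3)
[3] R2 /= 11  ⇒  (0, 0, 1, -5/11)
     R0 -= 3·R2  ⇒  (1, 0, 0, 67/33)
     R3 -= -2·R2  ⇒  (0, 0, 0, -19/33)
[4] R3 /= -19/33  ⇒  (0, 0, 0, 1)
     R0 -= 67/33·R3  ⇒  (1, 0, 0, 0)
     R1 -= -5/3·R3  ⇒  (0, 1, 0, 0)
     R2 -= -5/11·R3  ⇒  (0, 0, 1, 0)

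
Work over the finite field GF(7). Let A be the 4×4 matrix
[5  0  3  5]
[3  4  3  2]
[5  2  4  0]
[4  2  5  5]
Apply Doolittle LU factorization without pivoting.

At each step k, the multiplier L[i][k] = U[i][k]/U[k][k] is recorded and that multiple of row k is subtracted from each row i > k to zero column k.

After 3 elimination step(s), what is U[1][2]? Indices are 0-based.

[col 0] pivot 5
  R1 -= 2*R0 → (0, 4, 4, 6)  (L[1][0] := 2)
  R2 -= 1*R0 → (0, 2, 1, 2)  (L[2][0] := 1)
  R3 -= 5*R0 → (0, 2, 4, 1)  (L[3][0] := 5)
[col 1] pivot 4
  R2 -= 4*R1 → (0, 0, 6, 6)  (L[2][1] := 4)
  R3 -= 4*R1 → (0, 0, 2, 5)  (L[3][1] := 4)
[col 2] pivot 6
  R3 -= 5*R2 → (0, 0, 0, 3)  (L[3][2] := 5)

U[1][2] = 4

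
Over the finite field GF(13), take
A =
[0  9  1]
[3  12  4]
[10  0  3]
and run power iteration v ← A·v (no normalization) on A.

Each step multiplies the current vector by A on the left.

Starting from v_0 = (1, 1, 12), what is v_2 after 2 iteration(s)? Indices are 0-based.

v_2 = (2, 2, 10)

v_0 = (1, 1, 12).
v_1 = A·v_0 = (8, 11, 7).
v_2 = A·v_1 = (2, 2, 10).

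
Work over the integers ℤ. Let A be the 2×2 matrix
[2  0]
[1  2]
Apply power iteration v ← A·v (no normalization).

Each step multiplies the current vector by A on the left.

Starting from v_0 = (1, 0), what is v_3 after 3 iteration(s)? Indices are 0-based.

v_3 = (8, 12)

v_0 = (1, 0).
v_1 = A·v_0 = (2, 1).
v_2 = A·v_1 = (4, 4).
v_3 = A·v_2 = (8, 12).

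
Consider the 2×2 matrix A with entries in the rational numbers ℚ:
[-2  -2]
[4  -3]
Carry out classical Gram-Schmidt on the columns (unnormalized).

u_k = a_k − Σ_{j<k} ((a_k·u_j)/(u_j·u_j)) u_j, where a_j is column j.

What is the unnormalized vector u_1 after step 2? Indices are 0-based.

Step 1: u_0 = a_0 = (-2, 4).
Step 2: u_1 = a_1 − (-2/5)·u_0 = (-14/5, -7/5).

u_1 = (-14/5, -7/5)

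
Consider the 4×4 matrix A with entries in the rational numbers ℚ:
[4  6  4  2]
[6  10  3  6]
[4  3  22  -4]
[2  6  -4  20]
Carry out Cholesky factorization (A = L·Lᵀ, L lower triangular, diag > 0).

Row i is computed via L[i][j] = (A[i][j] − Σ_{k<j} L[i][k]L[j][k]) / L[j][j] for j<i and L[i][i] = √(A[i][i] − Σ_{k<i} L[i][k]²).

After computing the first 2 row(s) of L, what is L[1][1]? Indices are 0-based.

L[1][1] = 1

Step 1: L[0][0] = √(4) = 2.
  L[1][0] = (6) / L[0][0] = 3.
Step 2: L[1][1] = √(1) = 1.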